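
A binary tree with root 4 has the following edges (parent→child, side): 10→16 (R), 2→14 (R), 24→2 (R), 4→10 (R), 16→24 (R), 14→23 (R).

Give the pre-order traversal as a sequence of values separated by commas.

Pre-order visits the node, then its left subtree, then its right subtree.
Visit 4.
At 4: no left child.
At 4: go right to 10.
  Visit 10.
  At 10: no left child.
  At 10: go right to 16.
    Visit 16.
    At 16: no left child.
    At 16: go right to 24.
      Visit 24.
      At 24: no left child.
      At 24: go right to 2.
        Visit 2.
        At 2: no left child.
        At 2: go right to 14.
          Visit 14.
          At 14: no left child.
          At 14: go right to 23.
            23 is a leaf — visit 23.

4, 10, 16, 24, 2, 14, 23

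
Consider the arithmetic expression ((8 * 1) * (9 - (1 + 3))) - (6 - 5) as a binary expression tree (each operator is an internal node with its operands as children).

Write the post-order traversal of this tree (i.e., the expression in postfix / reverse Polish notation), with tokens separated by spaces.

Post-order on an expression tree gives postfix notation: for each operator, emit left operand, right operand, then the operator.

8 1 * 9 1 3 + - * 6 5 - -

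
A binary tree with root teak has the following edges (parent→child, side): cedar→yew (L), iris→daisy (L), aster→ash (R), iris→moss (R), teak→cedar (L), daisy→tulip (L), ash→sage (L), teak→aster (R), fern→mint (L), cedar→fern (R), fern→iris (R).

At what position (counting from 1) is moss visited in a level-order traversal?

Level-order visits nodes level by level from the root, left to right within each level.
Level 0: teak
Level 1: cedar, aster
Level 2: yew, fern, ash
Level 3: mint, iris, sage
Level 4: daisy, moss
Level 5: tulip
Full level-order sequence: teak, cedar, aster, yew, fern, ash, mint, iris, sage, daisy, moss, tulip.

11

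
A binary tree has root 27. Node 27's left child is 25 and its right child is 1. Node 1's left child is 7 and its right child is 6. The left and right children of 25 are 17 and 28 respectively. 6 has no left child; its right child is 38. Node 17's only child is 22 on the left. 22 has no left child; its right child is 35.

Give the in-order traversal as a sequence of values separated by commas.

22, 35, 17, 25, 28, 27, 7, 1, 6, 38

In-order visits the left subtree, then the node, then the right subtree.
At 27: go left to 25.
  At 25: go left to 17.
    At 17: go left to 22.
      At 22: no left child.
      Visit 22.
      At 22: go right to 35.
        35 is a leaf — visit 35.
    Visit 17.
    At 17: no right child.
  Visit 25.
  At 25: go right to 28.
    28 is a leaf — visit 28.
Visit 27.
At 27: go right to 1.
  At 1: go left to 7.
    7 is a leaf — visit 7.
  Visit 1.
  At 1: go right to 6.
    At 6: no left child.
    Visit 6.
    At 6: go right to 38.
      38 is a leaf — visit 38.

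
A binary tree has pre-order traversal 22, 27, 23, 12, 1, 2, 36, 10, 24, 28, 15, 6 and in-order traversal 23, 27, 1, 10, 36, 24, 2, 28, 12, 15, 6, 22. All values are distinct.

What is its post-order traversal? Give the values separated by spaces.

The first element of pre-order is the root; it splits in-order into left and right subtrees.
Root 22: left subtree has 11 nodes {23, 27, 1, 10, 36, 24, 2, 28, 12, 15, 6}, right has 0 { }.
  Root 27: left subtree has 1 node {23}, right has 9 {1, 10, 36, 24, 2, 28, 12, 15, 6}.
    Root 12: left subtree has 6 nodes {1, 10, 36, 24, 2, 28}, right has 2 {15, 6}.
      Root 1: left subtree has 0 nodes { }, right has 5 {10, 36, 24, 2, 28}.
        Root 2: left subtree has 3 nodes {10, 36, 24}, right has 1 {28}.
          Root 36: left subtree has 1 node {10}, right has 1 {24}.
      Root 15: left subtree has 0 nodes { }, right has 1 {6}.

23 10 24 36 28 2 1 6 15 12 27 22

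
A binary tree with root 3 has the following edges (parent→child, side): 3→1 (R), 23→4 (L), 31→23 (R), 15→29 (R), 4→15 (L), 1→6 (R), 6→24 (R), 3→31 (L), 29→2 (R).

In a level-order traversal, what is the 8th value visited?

15

Level-order visits nodes level by level from the root, left to right within each level.
Level 0: 3
Level 1: 31, 1
Level 2: 23, 6
Level 3: 4, 24
Level 4: 15
Level 5: 29
Level 6: 2
Full level-order sequence: 3, 31, 1, 23, 6, 4, 24, 15, 29, 2.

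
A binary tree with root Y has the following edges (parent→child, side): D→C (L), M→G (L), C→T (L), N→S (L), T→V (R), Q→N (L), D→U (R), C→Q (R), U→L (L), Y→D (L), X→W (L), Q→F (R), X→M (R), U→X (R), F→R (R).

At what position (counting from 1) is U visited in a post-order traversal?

Post-order visits the left subtree, then the right subtree, then the node.
At Y: go left to D.
  At D: go left to C.
    At C: go left to T.
      At T: no left child.
      At T: go right to V.
        V is a leaf — visit V.
      Visit T.
    At C: go right to Q.
      At Q: go left to N.
        At N: go left to S.
          S is a leaf — visit S.
        At N: no right child.
        Visit N.
      At Q: go right to F.
        At F: no left child.
        At F: go right to R.
          R is a leaf — visit R.
        Visit F.
      Visit Q.
    Visit C.
  At D: go right to U.
    At U: go left to L.
      L is a leaf — visit L.
    At U: go right to X.
      At X: go left to W.
        W is a leaf — visit W.
      At X: go right to M.
        At M: go left to G.
          G is a leaf — visit G.
        At M: no right child.
        Visit M.
      Visit X.
    Visit U.
  Visit D.
At Y: no right child.
Visit Y.
Full post-order sequence: V, T, S, N, R, F, Q, C, L, W, G, M, X, U, D, Y.

14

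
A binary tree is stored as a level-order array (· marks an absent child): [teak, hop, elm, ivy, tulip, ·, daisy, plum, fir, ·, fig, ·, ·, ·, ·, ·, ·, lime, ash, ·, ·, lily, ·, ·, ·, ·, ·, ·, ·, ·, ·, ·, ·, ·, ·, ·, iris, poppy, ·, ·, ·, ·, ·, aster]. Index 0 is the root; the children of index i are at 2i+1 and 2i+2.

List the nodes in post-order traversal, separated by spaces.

plum iris lime poppy ash fir ivy aster lily fig tulip hop daisy elm teak

Post-order visits the left subtree, then the right subtree, then the node.
At teak: go left to hop.
  At hop: go left to ivy.
    At ivy: go left to plum.
      plum is a leaf — visit plum.
    At ivy: go right to fir.
      At fir: go left to lime.
        At lime: no left child.
        At lime: go right to iris.
          iris is a leaf — visit iris.
        Visit lime.
      At fir: go right to ash.
        At ash: go left to poppy.
          poppy is a leaf — visit poppy.
        At ash: no right child.
        Visit ash.
      Visit fir.
    Visit ivy.
  At hop: go right to tulip.
    At tulip: no left child.
    At tulip: go right to fig.
      At fig: go left to lily.
        At lily: go left to aster.
          aster is a leaf — visit aster.
        At lily: no right child.
        Visit lily.
      At fig: no right child.
      Visit fig.
    Visit tulip.
  Visit hop.
At teak: go right to elm.
  At elm: no left child.
  At elm: go right to daisy.
    daisy is a leaf — visit daisy.
  Visit elm.
Visit teak.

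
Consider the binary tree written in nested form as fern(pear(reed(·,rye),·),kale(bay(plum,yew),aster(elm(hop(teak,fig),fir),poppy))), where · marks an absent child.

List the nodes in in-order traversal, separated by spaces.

reed rye pear fern plum bay yew kale teak hop fig elm fir aster poppy

In-order visits the left subtree, then the node, then the right subtree.
At fern: go left to pear.
  At pear: go left to reed.
    At reed: no left child.
    Visit reed.
    At reed: go right to rye.
      rye is a leaf — visit rye.
  Visit pear.
  At pear: no right child.
Visit fern.
At fern: go right to kale.
  At kale: go left to bay.
    At bay: go left to plum.
      plum is a leaf — visit plum.
    Visit bay.
    At bay: go right to yew.
      yew is a leaf — visit yew.
  Visit kale.
  At kale: go right to aster.
    At aster: go left to elm.
      At elm: go left to hop.
        At hop: go left to teak.
          teak is a leaf — visit teak.
        Visit hop.
        At hop: go right to fig.
          fig is a leaf — visit fig.
      Visit elm.
      At elm: go right to fir.
        fir is a leaf — visit fir.
    Visit aster.
    At aster: go right to poppy.
      poppy is a leaf — visit poppy.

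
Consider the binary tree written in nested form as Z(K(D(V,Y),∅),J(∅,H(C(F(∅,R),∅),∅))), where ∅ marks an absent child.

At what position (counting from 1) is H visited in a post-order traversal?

Post-order visits the left subtree, then the right subtree, then the node.
At Z: go left to K.
  At K: go left to D.
    At D: go left to V.
      V is a leaf — visit V.
    At D: go right to Y.
      Y is a leaf — visit Y.
    Visit D.
  At K: no right child.
  Visit K.
At Z: go right to J.
  At J: no left child.
  At J: go right to H.
    At H: go left to C.
      At C: go left to F.
        At F: no left child.
        At F: go right to R.
          R is a leaf — visit R.
        Visit F.
      At C: no right child.
      Visit C.
    At H: no right child.
    Visit H.
  Visit J.
Visit Z.
Full post-order sequence: V, Y, D, K, R, F, C, H, J, Z.

8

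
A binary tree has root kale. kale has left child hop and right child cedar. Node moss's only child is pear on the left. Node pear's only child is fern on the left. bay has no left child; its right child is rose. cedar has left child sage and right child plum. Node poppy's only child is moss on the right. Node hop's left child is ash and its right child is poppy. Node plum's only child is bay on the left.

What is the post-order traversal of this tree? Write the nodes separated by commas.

ash, fern, pear, moss, poppy, hop, sage, rose, bay, plum, cedar, kale

Post-order visits the left subtree, then the right subtree, then the node.
At kale: go left to hop.
  At hop: go left to ash.
    ash is a leaf — visit ash.
  At hop: go right to poppy.
    At poppy: no left child.
    At poppy: go right to moss.
      At moss: go left to pear.
        At pear: go left to fern.
          fern is a leaf — visit fern.
        At pear: no right child.
        Visit pear.
      At moss: no right child.
      Visit moss.
    Visit poppy.
  Visit hop.
At kale: go right to cedar.
  At cedar: go left to sage.
    sage is a leaf — visit sage.
  At cedar: go right to plum.
    At plum: go left to bay.
      At bay: no left child.
      At bay: go right to rose.
        rose is a leaf — visit rose.
      Visit bay.
    At plum: no right child.
    Visit plum.
  Visit cedar.
Visit kale.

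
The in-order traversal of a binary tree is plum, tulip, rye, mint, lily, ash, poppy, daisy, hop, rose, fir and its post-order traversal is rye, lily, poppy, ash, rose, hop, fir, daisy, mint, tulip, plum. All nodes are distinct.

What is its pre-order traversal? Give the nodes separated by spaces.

The last element of post-order is the root; it splits in-order into left and right subtrees.
Root plum: left subtree has 0 nodes { }, right has 10 {tulip, rye, mint, lily, ash, poppy, daisy, hop, rose, fir}.
  Root tulip: left subtree has 0 nodes { }, right has 9 {rye, mint, lily, ash, poppy, daisy, hop, rose, fir}.
    Root mint: left subtree has 1 node {rye}, right has 7 {lily, ash, poppy, daisy, hop, rose, fir}.
      Root daisy: left subtree has 3 nodes {lily, ash, poppy}, right has 3 {hop, rose, fir}.
        Root ash: left subtree has 1 node {lily}, right has 1 {poppy}.
        Root fir: left subtree has 2 nodes {hop, rose}, right has 0 { }.
          Root hop: left subtree has 0 nodes { }, right has 1 {rose}.

plum tulip mint rye daisy ash lily poppy fir hop rose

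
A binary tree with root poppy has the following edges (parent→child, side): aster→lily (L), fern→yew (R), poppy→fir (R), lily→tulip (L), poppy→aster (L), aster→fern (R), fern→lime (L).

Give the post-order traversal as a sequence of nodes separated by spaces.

Post-order visits the left subtree, then the right subtree, then the node.
At poppy: go left to aster.
  At aster: go left to lily.
    At lily: go left to tulip.
      tulip is a leaf — visit tulip.
    At lily: no right child.
    Visit lily.
  At aster: go right to fern.
    At fern: go left to lime.
      lime is a leaf — visit lime.
    At fern: go right to yew.
      yew is a leaf — visit yew.
    Visit fern.
  Visit aster.
At poppy: go right to fir.
  fir is a leaf — visit fir.
Visit poppy.

tulip lily lime yew fern aster fir poppy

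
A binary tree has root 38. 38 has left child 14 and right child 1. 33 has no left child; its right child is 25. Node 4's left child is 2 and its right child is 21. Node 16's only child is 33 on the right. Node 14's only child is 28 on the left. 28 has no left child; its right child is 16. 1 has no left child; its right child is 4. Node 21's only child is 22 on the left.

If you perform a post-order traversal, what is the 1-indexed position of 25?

Post-order visits the left subtree, then the right subtree, then the node.
At 38: go left to 14.
  At 14: go left to 28.
    At 28: no left child.
    At 28: go right to 16.
      At 16: no left child.
      At 16: go right to 33.
        At 33: no left child.
        At 33: go right to 25.
          25 is a leaf — visit 25.
        Visit 33.
      Visit 16.
    Visit 28.
  At 14: no right child.
  Visit 14.
At 38: go right to 1.
  At 1: no left child.
  At 1: go right to 4.
    At 4: go left to 2.
      2 is a leaf — visit 2.
    At 4: go right to 21.
      At 21: go left to 22.
        22 is a leaf — visit 22.
      At 21: no right child.
      Visit 21.
    Visit 4.
  Visit 1.
Visit 38.
Full post-order sequence: 25, 33, 16, 28, 14, 2, 22, 21, 4, 1, 38.

1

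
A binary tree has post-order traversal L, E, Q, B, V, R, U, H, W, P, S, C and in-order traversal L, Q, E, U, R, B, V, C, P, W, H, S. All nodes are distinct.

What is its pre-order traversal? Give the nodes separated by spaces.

The last element of post-order is the root; it splits in-order into left and right subtrees.
Root C: left subtree has 7 nodes {L, Q, E, U, R, B, V}, right has 4 {P, W, H, S}.
  Root U: left subtree has 3 nodes {L, Q, E}, right has 3 {R, B, V}.
    Root Q: left subtree has 1 node {L}, right has 1 {E}.
    Root R: left subtree has 0 nodes { }, right has 2 {B, V}.
      Root V: left subtree has 1 node {B}, right has 0 { }.
  Root S: left subtree has 3 nodes {P, W, H}, right has 0 { }.
    Root P: left subtree has 0 nodes { }, right has 2 {W, H}.
      Root W: left subtree has 0 nodes { }, right has 1 {H}.

C U Q L E R V B S P W H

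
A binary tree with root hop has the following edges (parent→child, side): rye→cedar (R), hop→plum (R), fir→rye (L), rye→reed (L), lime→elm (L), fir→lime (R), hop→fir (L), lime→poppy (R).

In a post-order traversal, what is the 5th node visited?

poppy

Post-order visits the left subtree, then the right subtree, then the node.
At hop: go left to fir.
  At fir: go left to rye.
    At rye: go left to reed.
      reed is a leaf — visit reed.
    At rye: go right to cedar.
      cedar is a leaf — visit cedar.
    Visit rye.
  At fir: go right to lime.
    At lime: go left to elm.
      elm is a leaf — visit elm.
    At lime: go right to poppy.
      poppy is a leaf — visit poppy.
    Visit lime.
  Visit fir.
At hop: go right to plum.
  plum is a leaf — visit plum.
Visit hop.
Full post-order sequence: reed, cedar, rye, elm, poppy, lime, fir, plum, hop.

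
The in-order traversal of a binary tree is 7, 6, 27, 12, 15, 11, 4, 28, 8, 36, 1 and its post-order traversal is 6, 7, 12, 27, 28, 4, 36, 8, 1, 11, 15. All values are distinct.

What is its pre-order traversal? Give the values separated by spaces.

The last element of post-order is the root; it splits in-order into left and right subtrees.
Root 15: left subtree has 4 nodes {7, 6, 27, 12}, right has 6 {11, 4, 28, 8, 36, 1}.
  Root 27: left subtree has 2 nodes {7, 6}, right has 1 {12}.
    Root 7: left subtree has 0 nodes { }, right has 1 {6}.
  Root 11: left subtree has 0 nodes { }, right has 5 {4, 28, 8, 36, 1}.
    Root 1: left subtree has 4 nodes {4, 28, 8, 36}, right has 0 { }.
      Root 8: left subtree has 2 nodes {4, 28}, right has 1 {36}.
        Root 4: left subtree has 0 nodes { }, right has 1 {28}.

15 27 7 6 12 11 1 8 4 28 36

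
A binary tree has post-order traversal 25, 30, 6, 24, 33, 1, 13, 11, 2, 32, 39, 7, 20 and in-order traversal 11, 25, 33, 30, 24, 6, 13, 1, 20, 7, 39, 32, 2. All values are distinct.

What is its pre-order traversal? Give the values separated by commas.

The last element of post-order is the root; it splits in-order into left and right subtrees.
Root 20: left subtree has 8 nodes {11, 25, 33, 30, 24, 6, 13, 1}, right has 4 {7, 39, 32, 2}.
  Root 11: left subtree has 0 nodes { }, right has 7 {25, 33, 30, 24, 6, 13, 1}.
    Root 13: left subtree has 5 nodes {25, 33, 30, 24, 6}, right has 1 {1}.
      Root 33: left subtree has 1 node {25}, right has 3 {30, 24, 6}.
        Root 24: left subtree has 1 node {30}, right has 1 {6}.
  Root 7: left subtree has 0 nodes { }, right has 3 {39, 32, 2}.
    Root 39: left subtree has 0 nodes { }, right has 2 {32, 2}.
      Root 32: left subtree has 0 nodes { }, right has 1 {2}.

20, 11, 13, 33, 25, 24, 30, 6, 1, 7, 39, 32, 2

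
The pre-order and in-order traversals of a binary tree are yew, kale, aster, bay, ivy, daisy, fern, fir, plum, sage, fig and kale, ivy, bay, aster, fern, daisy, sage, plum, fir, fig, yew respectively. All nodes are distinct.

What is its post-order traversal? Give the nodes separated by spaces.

ivy bay fern sage plum fig fir daisy aster kale yew

The first element of pre-order is the root; it splits in-order into left and right subtrees.
Root yew: left subtree has 10 nodes {kale, ivy, bay, aster, fern, daisy, sage, plum, fir, fig}, right has 0 { }.
  Root kale: left subtree has 0 nodes { }, right has 9 {ivy, bay, aster, fern, daisy, sage, plum, fir, fig}.
    Root aster: left subtree has 2 nodes {ivy, bay}, right has 6 {fern, daisy, sage, plum, fir, fig}.
      Root bay: left subtree has 1 node {ivy}, right has 0 { }.
      Root daisy: left subtree has 1 node {fern}, right has 4 {sage, plum, fir, fig}.
        Root fir: left subtree has 2 nodes {sage, plum}, right has 1 {fig}.
          Root plum: left subtree has 1 node {sage}, right has 0 { }.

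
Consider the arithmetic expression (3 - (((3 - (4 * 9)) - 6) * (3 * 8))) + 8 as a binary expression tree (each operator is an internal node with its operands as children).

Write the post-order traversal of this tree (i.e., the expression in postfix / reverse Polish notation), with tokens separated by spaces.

Post-order on an expression tree gives postfix notation: for each operator, emit left operand, right operand, then the operator.

3 3 4 9 * - 6 - 3 8 * * - 8 +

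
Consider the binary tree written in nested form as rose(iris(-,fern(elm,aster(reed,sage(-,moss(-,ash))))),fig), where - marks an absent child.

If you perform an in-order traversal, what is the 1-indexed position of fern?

In-order visits the left subtree, then the node, then the right subtree.
At rose: go left to iris.
  At iris: no left child.
  Visit iris.
  At iris: go right to fern.
    At fern: go left to elm.
      elm is a leaf — visit elm.
    Visit fern.
    At fern: go right to aster.
      At aster: go left to reed.
        reed is a leaf — visit reed.
      Visit aster.
      At aster: go right to sage.
        At sage: no left child.
        Visit sage.
        At sage: go right to moss.
          At moss: no left child.
          Visit moss.
          At moss: go right to ash.
            ash is a leaf — visit ash.
Visit rose.
At rose: go right to fig.
  fig is a leaf — visit fig.
Full in-order sequence: iris, elm, fern, reed, aster, sage, moss, ash, rose, fig.

3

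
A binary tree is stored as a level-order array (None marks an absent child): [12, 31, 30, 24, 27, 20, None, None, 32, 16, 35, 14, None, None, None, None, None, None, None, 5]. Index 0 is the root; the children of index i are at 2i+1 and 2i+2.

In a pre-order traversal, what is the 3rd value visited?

24

Pre-order visits the node, then its left subtree, then its right subtree.
Visit 12.
At 12: go left to 31.
  Visit 31.
  At 31: go left to 24.
    Visit 24.
    At 24: no left child.
    At 24: go right to 32.
      32 is a leaf — visit 32.
  At 31: go right to 27.
    Visit 27.
    At 27: go left to 16.
      Visit 16.
      At 16: go left to 5.
        5 is a leaf — visit 5.
      At 16: no right child.
    At 27: go right to 35.
      35 is a leaf — visit 35.
At 12: go right to 30.
  Visit 30.
  At 30: go left to 20.
    Visit 20.
    At 20: go left to 14.
      14 is a leaf — visit 14.
    At 20: no right child.
  At 30: no right child.
Full pre-order sequence: 12, 31, 24, 32, 27, 16, 5, 35, 30, 20, 14.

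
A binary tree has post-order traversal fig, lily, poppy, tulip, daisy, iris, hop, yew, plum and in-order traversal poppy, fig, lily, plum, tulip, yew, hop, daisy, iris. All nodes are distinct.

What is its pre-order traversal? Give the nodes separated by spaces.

The last element of post-order is the root; it splits in-order into left and right subtrees.
Root plum: left subtree has 3 nodes {poppy, fig, lily}, right has 5 {tulip, yew, hop, daisy, iris}.
  Root poppy: left subtree has 0 nodes { }, right has 2 {fig, lily}.
    Root lily: left subtree has 1 node {fig}, right has 0 { }.
  Root yew: left subtree has 1 node {tulip}, right has 3 {hop, daisy, iris}.
    Root hop: left subtree has 0 nodes { }, right has 2 {daisy, iris}.
      Root iris: left subtree has 1 node {daisy}, right has 0 { }.

plum poppy lily fig yew tulip hop iris daisy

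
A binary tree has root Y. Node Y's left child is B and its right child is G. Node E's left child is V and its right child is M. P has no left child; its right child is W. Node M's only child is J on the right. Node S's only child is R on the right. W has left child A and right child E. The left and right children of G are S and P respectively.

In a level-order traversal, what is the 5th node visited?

P

Level-order visits nodes level by level from the root, left to right within each level.
Level 0: Y
Level 1: B, G
Level 2: S, P
Level 3: R, W
Level 4: A, E
Level 5: V, M
Level 6: J
Full level-order sequence: Y, B, G, S, P, R, W, A, E, V, M, J.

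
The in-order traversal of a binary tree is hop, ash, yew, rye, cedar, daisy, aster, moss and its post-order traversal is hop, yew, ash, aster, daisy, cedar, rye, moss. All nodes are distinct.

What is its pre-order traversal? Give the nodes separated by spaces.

The last element of post-order is the root; it splits in-order into left and right subtrees.
Root moss: left subtree has 7 nodes {hop, ash, yew, rye, cedar, daisy, aster}, right has 0 { }.
  Root rye: left subtree has 3 nodes {hop, ash, yew}, right has 3 {cedar, daisy, aster}.
    Root ash: left subtree has 1 node {hop}, right has 1 {yew}.
    Root cedar: left subtree has 0 nodes { }, right has 2 {daisy, aster}.
      Root daisy: left subtree has 0 nodes { }, right has 1 {aster}.

moss rye ash hop yew cedar daisy aster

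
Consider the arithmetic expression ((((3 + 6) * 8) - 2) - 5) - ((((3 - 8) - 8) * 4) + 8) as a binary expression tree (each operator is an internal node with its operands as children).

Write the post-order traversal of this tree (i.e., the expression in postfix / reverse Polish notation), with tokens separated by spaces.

Post-order on an expression tree gives postfix notation: for each operator, emit left operand, right operand, then the operator.

3 6 + 8 * 2 - 5 - 3 8 - 8 - 4 * 8 + -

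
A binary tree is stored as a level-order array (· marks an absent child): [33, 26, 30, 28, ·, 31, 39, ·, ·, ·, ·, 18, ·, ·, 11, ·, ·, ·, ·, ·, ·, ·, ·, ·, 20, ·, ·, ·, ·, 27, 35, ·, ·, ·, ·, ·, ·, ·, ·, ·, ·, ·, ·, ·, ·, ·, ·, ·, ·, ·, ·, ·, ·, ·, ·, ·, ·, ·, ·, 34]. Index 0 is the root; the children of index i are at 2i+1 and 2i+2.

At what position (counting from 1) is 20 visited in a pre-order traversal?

7

Pre-order visits the node, then its left subtree, then its right subtree.
Visit 33.
At 33: go left to 26.
  Visit 26.
  At 26: go left to 28.
    28 is a leaf — visit 28.
  At 26: no right child.
At 33: go right to 30.
  Visit 30.
  At 30: go left to 31.
    Visit 31.
    At 31: go left to 18.
      Visit 18.
      At 18: no left child.
      At 18: go right to 20.
        20 is a leaf — visit 20.
    At 31: no right child.
  At 30: go right to 39.
    Visit 39.
    At 39: no left child.
    At 39: go right to 11.
      Visit 11.
      At 11: go left to 27.
        Visit 27.
        At 27: go left to 34.
          34 is a leaf — visit 34.
        At 27: no right child.
      At 11: go right to 35.
        35 is a leaf — visit 35.
Full pre-order sequence: 33, 26, 28, 30, 31, 18, 20, 39, 11, 27, 34, 35.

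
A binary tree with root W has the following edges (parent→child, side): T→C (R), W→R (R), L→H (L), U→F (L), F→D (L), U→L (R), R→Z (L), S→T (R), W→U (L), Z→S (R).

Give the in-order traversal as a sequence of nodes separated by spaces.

In-order visits the left subtree, then the node, then the right subtree.
At W: go left to U.
  At U: go left to F.
    At F: go left to D.
      D is a leaf — visit D.
    Visit F.
    At F: no right child.
  Visit U.
  At U: go right to L.
    At L: go left to H.
      H is a leaf — visit H.
    Visit L.
    At L: no right child.
Visit W.
At W: go right to R.
  At R: go left to Z.
    At Z: no left child.
    Visit Z.
    At Z: go right to S.
      At S: no left child.
      Visit S.
      At S: go right to T.
        At T: no left child.
        Visit T.
        At T: go right to C.
          C is a leaf — visit C.
  Visit R.
  At R: no right child.

D F U H L W Z S T C R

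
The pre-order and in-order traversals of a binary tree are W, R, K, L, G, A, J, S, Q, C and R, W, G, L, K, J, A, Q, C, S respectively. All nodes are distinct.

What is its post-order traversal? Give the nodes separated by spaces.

R G L J C Q S A K W

The first element of pre-order is the root; it splits in-order into left and right subtrees.
Root W: left subtree has 1 node {R}, right has 8 {G, L, K, J, A, Q, C, S}.
  Root K: left subtree has 2 nodes {G, L}, right has 5 {J, A, Q, C, S}.
    Root L: left subtree has 1 node {G}, right has 0 { }.
    Root A: left subtree has 1 node {J}, right has 3 {Q, C, S}.
      Root S: left subtree has 2 nodes {Q, C}, right has 0 { }.
        Root Q: left subtree has 0 nodes { }, right has 1 {C}.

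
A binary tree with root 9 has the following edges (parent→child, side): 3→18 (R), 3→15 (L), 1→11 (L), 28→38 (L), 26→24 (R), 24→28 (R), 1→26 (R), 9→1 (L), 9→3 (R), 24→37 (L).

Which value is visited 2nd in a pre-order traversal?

1

Pre-order visits the node, then its left subtree, then its right subtree.
Visit 9.
At 9: go left to 1.
  Visit 1.
  At 1: go left to 11.
    11 is a leaf — visit 11.
  At 1: go right to 26.
    Visit 26.
    At 26: no left child.
    At 26: go right to 24.
      Visit 24.
      At 24: go left to 37.
        37 is a leaf — visit 37.
      At 24: go right to 28.
        Visit 28.
        At 28: go left to 38.
          38 is a leaf — visit 38.
        At 28: no right child.
At 9: go right to 3.
  Visit 3.
  At 3: go left to 15.
    15 is a leaf — visit 15.
  At 3: go right to 18.
    18 is a leaf — visit 18.
Full pre-order sequence: 9, 1, 11, 26, 24, 37, 28, 38, 3, 15, 18.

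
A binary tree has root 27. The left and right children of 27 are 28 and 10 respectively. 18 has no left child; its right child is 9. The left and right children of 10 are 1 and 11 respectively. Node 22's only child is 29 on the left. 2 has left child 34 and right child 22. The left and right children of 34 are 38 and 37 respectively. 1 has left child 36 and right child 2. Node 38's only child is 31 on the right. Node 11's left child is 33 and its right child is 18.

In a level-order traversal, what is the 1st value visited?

27

Level-order visits nodes level by level from the root, left to right within each level.
Level 0: 27
Level 1: 28, 10
Level 2: 1, 11
Level 3: 36, 2, 33, 18
Level 4: 34, 22, 9
Level 5: 38, 37, 29
Level 6: 31
Full level-order sequence: 27, 28, 10, 1, 11, 36, 2, 33, 18, 34, 22, 9, 38, 37, 29, 31.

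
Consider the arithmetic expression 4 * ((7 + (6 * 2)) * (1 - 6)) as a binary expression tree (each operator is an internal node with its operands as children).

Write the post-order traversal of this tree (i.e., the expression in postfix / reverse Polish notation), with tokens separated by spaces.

Post-order on an expression tree gives postfix notation: for each operator, emit left operand, right operand, then the operator.

4 7 6 2 * + 1 6 - * *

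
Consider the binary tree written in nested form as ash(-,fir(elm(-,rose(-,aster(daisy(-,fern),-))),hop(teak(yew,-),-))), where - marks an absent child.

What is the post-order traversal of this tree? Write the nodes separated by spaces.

Post-order visits the left subtree, then the right subtree, then the node.
At ash: no left child.
At ash: go right to fir.
  At fir: go left to elm.
    At elm: no left child.
    At elm: go right to rose.
      At rose: no left child.
      At rose: go right to aster.
        At aster: go left to daisy.
          At daisy: no left child.
          At daisy: go right to fern.
            fern is a leaf — visit fern.
          Visit daisy.
        At aster: no right child.
        Visit aster.
      Visit rose.
    Visit elm.
  At fir: go right to hop.
    At hop: go left to teak.
      At teak: go left to yew.
        yew is a leaf — visit yew.
      At teak: no right child.
      Visit teak.
    At hop: no right child.
    Visit hop.
  Visit fir.
Visit ash.

fern daisy aster rose elm yew teak hop fir ash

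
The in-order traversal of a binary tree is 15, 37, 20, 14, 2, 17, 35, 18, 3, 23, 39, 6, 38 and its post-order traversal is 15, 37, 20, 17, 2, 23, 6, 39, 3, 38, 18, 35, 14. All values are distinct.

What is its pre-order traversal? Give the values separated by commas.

The last element of post-order is the root; it splits in-order into left and right subtrees.
Root 14: left subtree has 3 nodes {15, 37, 20}, right has 9 {2, 17, 35, 18, 3, 23, 39, 6, 38}.
  Root 20: left subtree has 2 nodes {15, 37}, right has 0 { }.
    Root 37: left subtree has 1 node {15}, right has 0 { }.
  Root 35: left subtree has 2 nodes {2, 17}, right has 6 {18, 3, 23, 39, 6, 38}.
    Root 2: left subtree has 0 nodes { }, right has 1 {17}.
    Root 18: left subtree has 0 nodes { }, right has 5 {3, 23, 39, 6, 38}.
      Root 38: left subtree has 4 nodes {3, 23, 39, 6}, right has 0 { }.
        Root 3: left subtree has 0 nodes { }, right has 3 {23, 39, 6}.
          Root 39: left subtree has 1 node {23}, right has 1 {6}.

14, 20, 37, 15, 35, 2, 17, 18, 38, 3, 39, 23, 6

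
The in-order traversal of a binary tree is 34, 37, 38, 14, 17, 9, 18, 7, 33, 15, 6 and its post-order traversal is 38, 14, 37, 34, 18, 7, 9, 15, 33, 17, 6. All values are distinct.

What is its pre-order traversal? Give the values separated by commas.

The last element of post-order is the root; it splits in-order into left and right subtrees.
Root 6: left subtree has 10 nodes {34, 37, 38, 14, 17, 9, 18, 7, 33, 15}, right has 0 { }.
  Root 17: left subtree has 4 nodes {34, 37, 38, 14}, right has 5 {9, 18, 7, 33, 15}.
    Root 34: left subtree has 0 nodes { }, right has 3 {37, 38, 14}.
      Root 37: left subtree has 0 nodes { }, right has 2 {38, 14}.
        Root 14: left subtree has 1 node {38}, right has 0 { }.
    Root 33: left subtree has 3 nodes {9, 18, 7}, right has 1 {15}.
      Root 9: left subtree has 0 nodes { }, right has 2 {18, 7}.
        Root 7: left subtree has 1 node {18}, right has 0 { }.

6, 17, 34, 37, 14, 38, 33, 9, 7, 18, 15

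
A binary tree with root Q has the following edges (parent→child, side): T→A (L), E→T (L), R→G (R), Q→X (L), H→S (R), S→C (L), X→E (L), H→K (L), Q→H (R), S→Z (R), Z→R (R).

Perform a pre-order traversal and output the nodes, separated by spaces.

Pre-order visits the node, then its left subtree, then its right subtree.
Visit Q.
At Q: go left to X.
  Visit X.
  At X: go left to E.
    Visit E.
    At E: go left to T.
      Visit T.
      At T: go left to A.
        A is a leaf — visit A.
      At T: no right child.
    At E: no right child.
  At X: no right child.
At Q: go right to H.
  Visit H.
  At H: go left to K.
    K is a leaf — visit K.
  At H: go right to S.
    Visit S.
    At S: go left to C.
      C is a leaf — visit C.
    At S: go right to Z.
      Visit Z.
      At Z: no left child.
      At Z: go right to R.
        Visit R.
        At R: no left child.
        At R: go right to G.
          G is a leaf — visit G.

Q X E T A H K S C Z R G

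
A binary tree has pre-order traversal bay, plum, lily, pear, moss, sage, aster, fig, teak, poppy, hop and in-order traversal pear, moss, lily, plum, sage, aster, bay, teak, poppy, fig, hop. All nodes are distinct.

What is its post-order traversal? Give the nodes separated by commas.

moss, pear, lily, aster, sage, plum, poppy, teak, hop, fig, bay

The first element of pre-order is the root; it splits in-order into left and right subtrees.
Root bay: left subtree has 6 nodes {pear, moss, lily, plum, sage, aster}, right has 4 {teak, poppy, fig, hop}.
  Root plum: left subtree has 3 nodes {pear, moss, lily}, right has 2 {sage, aster}.
    Root lily: left subtree has 2 nodes {pear, moss}, right has 0 { }.
      Root pear: left subtree has 0 nodes { }, right has 1 {moss}.
    Root sage: left subtree has 0 nodes { }, right has 1 {aster}.
  Root fig: left subtree has 2 nodes {teak, poppy}, right has 1 {hop}.
    Root teak: left subtree has 0 nodes { }, right has 1 {poppy}.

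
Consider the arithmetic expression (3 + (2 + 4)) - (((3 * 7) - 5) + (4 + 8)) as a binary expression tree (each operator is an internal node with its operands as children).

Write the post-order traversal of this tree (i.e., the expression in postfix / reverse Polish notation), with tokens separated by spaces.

Post-order on an expression tree gives postfix notation: for each operator, emit left operand, right operand, then the operator.

3 2 4 + + 3 7 * 5 - 4 8 + + -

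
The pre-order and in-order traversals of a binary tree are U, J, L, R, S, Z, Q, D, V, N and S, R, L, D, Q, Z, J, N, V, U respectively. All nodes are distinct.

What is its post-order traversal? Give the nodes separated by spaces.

S R D Q Z L N V J U

The first element of pre-order is the root; it splits in-order into left and right subtrees.
Root U: left subtree has 9 nodes {S, R, L, D, Q, Z, J, N, V}, right has 0 { }.
  Root J: left subtree has 6 nodes {S, R, L, D, Q, Z}, right has 2 {N, V}.
    Root L: left subtree has 2 nodes {S, R}, right has 3 {D, Q, Z}.
      Root R: left subtree has 1 node {S}, right has 0 { }.
      Root Z: left subtree has 2 nodes {D, Q}, right has 0 { }.
        Root Q: left subtree has 1 node {D}, right has 0 { }.
    Root V: left subtree has 1 node {N}, right has 0 { }.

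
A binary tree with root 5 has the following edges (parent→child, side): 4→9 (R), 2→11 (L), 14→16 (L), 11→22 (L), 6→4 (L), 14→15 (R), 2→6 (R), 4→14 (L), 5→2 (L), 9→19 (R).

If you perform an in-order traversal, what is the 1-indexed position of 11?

2

In-order visits the left subtree, then the node, then the right subtree.
At 5: go left to 2.
  At 2: go left to 11.
    At 11: go left to 22.
      22 is a leaf — visit 22.
    Visit 11.
    At 11: no right child.
  Visit 2.
  At 2: go right to 6.
    At 6: go left to 4.
      At 4: go left to 14.
        At 14: go left to 16.
          16 is a leaf — visit 16.
        Visit 14.
        At 14: go right to 15.
          15 is a leaf — visit 15.
      Visit 4.
      At 4: go right to 9.
        At 9: no left child.
        Visit 9.
        At 9: go right to 19.
          19 is a leaf — visit 19.
    Visit 6.
    At 6: no right child.
Visit 5.
At 5: no right child.
Full in-order sequence: 22, 11, 2, 16, 14, 15, 4, 9, 19, 6, 5.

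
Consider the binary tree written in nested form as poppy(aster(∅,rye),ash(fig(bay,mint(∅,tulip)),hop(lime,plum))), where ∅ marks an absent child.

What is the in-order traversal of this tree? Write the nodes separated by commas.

aster, rye, poppy, bay, fig, mint, tulip, ash, lime, hop, plum

In-order visits the left subtree, then the node, then the right subtree.
At poppy: go left to aster.
  At aster: no left child.
  Visit aster.
  At aster: go right to rye.
    rye is a leaf — visit rye.
Visit poppy.
At poppy: go right to ash.
  At ash: go left to fig.
    At fig: go left to bay.
      bay is a leaf — visit bay.
    Visit fig.
    At fig: go right to mint.
      At mint: no left child.
      Visit mint.
      At mint: go right to tulip.
        tulip is a leaf — visit tulip.
  Visit ash.
  At ash: go right to hop.
    At hop: go left to lime.
      lime is a leaf — visit lime.
    Visit hop.
    At hop: go right to plum.
      plum is a leaf — visit plum.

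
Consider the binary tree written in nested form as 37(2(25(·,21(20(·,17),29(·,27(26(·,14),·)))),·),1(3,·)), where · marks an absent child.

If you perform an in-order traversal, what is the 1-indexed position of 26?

6

In-order visits the left subtree, then the node, then the right subtree.
At 37: go left to 2.
  At 2: go left to 25.
    At 25: no left child.
    Visit 25.
    At 25: go right to 21.
      At 21: go left to 20.
        At 20: no left child.
        Visit 20.
        At 20: go right to 17.
          17 is a leaf — visit 17.
      Visit 21.
      At 21: go right to 29.
        At 29: no left child.
        Visit 29.
        At 29: go right to 27.
          At 27: go left to 26.
            At 26: no left child.
            Visit 26.
            At 26: go right to 14.
              14 is a leaf — visit 14.
          Visit 27.
          At 27: no right child.
  Visit 2.
  At 2: no right child.
Visit 37.
At 37: go right to 1.
  At 1: go left to 3.
    3 is a leaf — visit 3.
  Visit 1.
  At 1: no right child.
Full in-order sequence: 25, 20, 17, 21, 29, 26, 14, 27, 2, 37, 3, 1.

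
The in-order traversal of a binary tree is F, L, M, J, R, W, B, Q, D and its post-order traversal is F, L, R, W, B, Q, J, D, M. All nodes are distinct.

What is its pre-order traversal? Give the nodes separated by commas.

The last element of post-order is the root; it splits in-order into left and right subtrees.
Root M: left subtree has 2 nodes {F, L}, right has 6 {J, R, W, B, Q, D}.
  Root L: left subtree has 1 node {F}, right has 0 { }.
  Root D: left subtree has 5 nodes {J, R, W, B, Q}, right has 0 { }.
    Root J: left subtree has 0 nodes { }, right has 4 {R, W, B, Q}.
      Root Q: left subtree has 3 nodes {R, W, B}, right has 0 { }.
        Root B: left subtree has 2 nodes {R, W}, right has 0 { }.
          Root W: left subtree has 1 node {R}, right has 0 { }.

M, L, F, D, J, Q, B, W, R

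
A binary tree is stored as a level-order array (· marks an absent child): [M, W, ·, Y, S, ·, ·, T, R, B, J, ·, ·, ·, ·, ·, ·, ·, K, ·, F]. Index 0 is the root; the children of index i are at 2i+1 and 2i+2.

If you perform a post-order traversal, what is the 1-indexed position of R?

3

Post-order visits the left subtree, then the right subtree, then the node.
At M: go left to W.
  At W: go left to Y.
    At Y: go left to T.
      T is a leaf — visit T.
    At Y: go right to R.
      At R: no left child.
      At R: go right to K.
        K is a leaf — visit K.
      Visit R.
    Visit Y.
  At W: go right to S.
    At S: go left to B.
      At B: no left child.
      At B: go right to F.
        F is a leaf — visit F.
      Visit B.
    At S: go right to J.
      J is a leaf — visit J.
    Visit S.
  Visit W.
At M: no right child.
Visit M.
Full post-order sequence: T, K, R, Y, F, B, J, S, W, M.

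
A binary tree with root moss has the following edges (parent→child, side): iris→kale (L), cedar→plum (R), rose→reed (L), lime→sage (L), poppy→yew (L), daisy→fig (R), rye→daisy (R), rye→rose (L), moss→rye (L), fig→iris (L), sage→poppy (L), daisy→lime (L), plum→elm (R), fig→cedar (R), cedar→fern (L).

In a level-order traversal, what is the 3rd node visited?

Level-order visits nodes level by level from the root, left to right within each level.
Level 0: moss
Level 1: rye
Level 2: rose, daisy
Level 3: reed, lime, fig
Level 4: sage, iris, cedar
Level 5: poppy, kale, fern, plum
Level 6: yew, elm
Full level-order sequence: moss, rye, rose, daisy, reed, lime, fig, sage, iris, cedar, poppy, kale, fern, plum, yew, elm.

rose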